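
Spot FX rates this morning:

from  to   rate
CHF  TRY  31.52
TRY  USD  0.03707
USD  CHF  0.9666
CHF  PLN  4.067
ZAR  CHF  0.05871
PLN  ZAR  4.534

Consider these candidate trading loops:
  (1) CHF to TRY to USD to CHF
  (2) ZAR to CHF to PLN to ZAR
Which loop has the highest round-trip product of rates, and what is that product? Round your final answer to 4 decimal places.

(1) 31.52 × 0.03707 × 0.9666 = 1.12942
(2) 0.05871 × 4.067 × 4.534 = 1.08260
Highest is cycle (1) at 1.1294 (>1, arbitrage).

1.1294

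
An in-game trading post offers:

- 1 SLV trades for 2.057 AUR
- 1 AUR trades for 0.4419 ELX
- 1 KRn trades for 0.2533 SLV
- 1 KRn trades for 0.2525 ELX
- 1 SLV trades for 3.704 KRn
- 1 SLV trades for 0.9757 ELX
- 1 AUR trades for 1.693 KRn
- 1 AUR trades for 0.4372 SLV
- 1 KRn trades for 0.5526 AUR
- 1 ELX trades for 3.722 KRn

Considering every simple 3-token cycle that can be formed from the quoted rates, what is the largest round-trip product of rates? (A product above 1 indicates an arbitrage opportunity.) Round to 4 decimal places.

SLV→ELX→KRn→SLV: 0.9757 × 3.722 × 0.2533 = 0.91987
AUR→ELX→KRn→AUR: 0.4419 × 3.722 × 0.5526 = 0.90889
AUR→SLV→KRn→AUR: 0.4372 × 3.704 × 0.5526 = 0.89487
AUR→KRn→SLV→AUR: 1.693 × 0.2533 × 2.057 = 0.88212
Maximum is SLV→ELX→KRn→SLV at 0.9199; no arbitrage — every cycle loses value.

0.9199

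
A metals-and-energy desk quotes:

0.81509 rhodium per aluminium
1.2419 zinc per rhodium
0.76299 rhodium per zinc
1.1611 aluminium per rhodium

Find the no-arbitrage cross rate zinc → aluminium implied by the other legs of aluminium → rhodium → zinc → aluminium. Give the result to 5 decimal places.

Known legs of the cycle: 0.81509 × 1.2419 = 1.012260271
For no arbitrage the full-cycle product must be 1, so the missing rate is 1 / 1.012260271 ≈ 0.9878882.

0.98789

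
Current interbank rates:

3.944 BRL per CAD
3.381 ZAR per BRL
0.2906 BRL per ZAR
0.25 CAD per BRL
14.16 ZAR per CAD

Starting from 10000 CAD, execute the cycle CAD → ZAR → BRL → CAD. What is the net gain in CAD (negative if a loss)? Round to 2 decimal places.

10000 CAD × 14.16 = 141600 ZAR
141600 ZAR × 0.2906 = 41148.96 BRL
41148.96 BRL × 0.25 = 10287.24 CAD
Net change: 10287.24 − 10000 = 287.24 CAD

287.24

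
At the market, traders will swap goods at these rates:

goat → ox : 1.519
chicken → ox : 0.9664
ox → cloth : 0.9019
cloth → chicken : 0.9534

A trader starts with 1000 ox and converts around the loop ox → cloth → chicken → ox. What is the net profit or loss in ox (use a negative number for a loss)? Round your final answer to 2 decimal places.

1000 ox × 0.9019 = 901.9 cloth
901.9 cloth × 0.9534 = 859.87146 chicken
859.87146 chicken × 0.9664 = 830.979778944 ox
Net change: 830.979778944 − 1000 = -169.020221056 ox

-169.02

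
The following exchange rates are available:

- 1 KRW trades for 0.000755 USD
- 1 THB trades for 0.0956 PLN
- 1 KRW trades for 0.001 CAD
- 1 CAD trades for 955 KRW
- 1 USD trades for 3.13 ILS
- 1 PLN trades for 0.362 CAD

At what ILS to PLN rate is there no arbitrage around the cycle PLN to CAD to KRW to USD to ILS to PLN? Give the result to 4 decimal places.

1.2240

Known legs of the cycle: 0.362 × 955 × 0.000755 × 3.13 = 0.8169645865
For no arbitrage the full-cycle product must be 1, so the missing rate is 1 / 0.8169645865 ≈ 1.224043.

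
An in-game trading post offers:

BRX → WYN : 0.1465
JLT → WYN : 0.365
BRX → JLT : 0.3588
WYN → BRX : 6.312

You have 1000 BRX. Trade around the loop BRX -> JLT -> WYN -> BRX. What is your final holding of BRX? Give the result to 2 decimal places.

1000 BRX × 0.3588 = 358.8 JLT
358.8 JLT × 0.365 = 130.962 WYN
130.962 WYN × 6.312 = 826.632144 BRX

826.63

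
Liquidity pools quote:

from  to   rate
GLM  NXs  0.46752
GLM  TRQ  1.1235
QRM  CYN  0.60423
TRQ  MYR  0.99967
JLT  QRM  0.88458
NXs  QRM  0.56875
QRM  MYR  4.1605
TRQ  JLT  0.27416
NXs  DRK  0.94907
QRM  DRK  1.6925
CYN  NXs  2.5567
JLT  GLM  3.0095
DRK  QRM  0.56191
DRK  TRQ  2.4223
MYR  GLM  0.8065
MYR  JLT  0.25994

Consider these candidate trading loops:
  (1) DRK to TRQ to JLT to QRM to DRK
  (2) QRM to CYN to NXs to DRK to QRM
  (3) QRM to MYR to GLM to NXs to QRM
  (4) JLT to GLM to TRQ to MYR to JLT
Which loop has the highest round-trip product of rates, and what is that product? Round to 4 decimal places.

0.9943

(1) 2.4223 × 0.27416 × 0.88458 × 1.6925 = 0.99426
(2) 0.60423 × 2.5567 × 0.94907 × 0.56191 = 0.82385
(3) 4.1605 × 0.8065 × 0.46752 × 0.56875 = 0.89222
(4) 3.0095 × 1.1235 × 0.99967 × 0.25994 = 0.87861
Highest is cycle (1) at 0.9943 (≤1, no arbitrage).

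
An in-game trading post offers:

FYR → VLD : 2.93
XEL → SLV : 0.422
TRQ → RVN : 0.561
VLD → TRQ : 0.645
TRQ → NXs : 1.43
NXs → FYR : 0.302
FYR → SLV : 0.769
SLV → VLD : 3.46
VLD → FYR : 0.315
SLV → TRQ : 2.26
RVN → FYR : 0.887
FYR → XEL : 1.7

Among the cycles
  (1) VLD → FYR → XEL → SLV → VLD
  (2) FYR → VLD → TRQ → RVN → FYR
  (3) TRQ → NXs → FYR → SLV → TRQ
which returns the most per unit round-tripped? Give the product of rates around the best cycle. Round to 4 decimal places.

(1) 0.315 × 1.7 × 0.422 × 3.46 = 0.78189
(2) 2.93 × 0.645 × 0.561 × 0.887 = 0.94040
(3) 1.43 × 0.302 × 0.769 × 2.26 = 0.75055
Highest is cycle (2) at 0.9404 (≤1, no arbitrage).

0.9404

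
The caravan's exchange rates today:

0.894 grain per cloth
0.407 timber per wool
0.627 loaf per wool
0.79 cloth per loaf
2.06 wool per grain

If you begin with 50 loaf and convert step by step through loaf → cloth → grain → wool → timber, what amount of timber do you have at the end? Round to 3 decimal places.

50 loaf × 0.79 = 39.5 cloth
39.5 cloth × 0.894 = 35.313 grain
35.313 grain × 2.06 = 72.74478 wool
72.74478 wool × 0.407 = 29.60712546 timber

29.607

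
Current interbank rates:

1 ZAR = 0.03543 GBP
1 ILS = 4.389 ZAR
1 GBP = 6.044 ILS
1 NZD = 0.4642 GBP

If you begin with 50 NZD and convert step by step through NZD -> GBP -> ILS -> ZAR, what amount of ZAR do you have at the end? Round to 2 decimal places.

50 NZD × 0.4642 = 23.21 GBP
23.21 GBP × 6.044 = 140.28124 ILS
140.28124 ILS × 4.389 = 615.69436236 ZAR

615.69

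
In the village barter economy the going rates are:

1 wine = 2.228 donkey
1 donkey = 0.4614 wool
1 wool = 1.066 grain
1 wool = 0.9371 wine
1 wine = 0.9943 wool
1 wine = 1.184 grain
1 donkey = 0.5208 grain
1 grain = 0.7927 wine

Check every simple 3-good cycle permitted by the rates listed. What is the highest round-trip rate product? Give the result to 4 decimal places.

wine→donkey→wool→wine: 2.228 × 0.4614 × 0.9371 = 0.96334
wine→donkey→grain→wine: 2.228 × 0.5208 × 0.7927 = 0.91980
wine→wool→grain→wine: 0.9943 × 1.066 × 0.7927 = 0.84020
Maximum is wine→donkey→wool→wine at 0.9633; no arbitrage — every cycle loses value.

0.9633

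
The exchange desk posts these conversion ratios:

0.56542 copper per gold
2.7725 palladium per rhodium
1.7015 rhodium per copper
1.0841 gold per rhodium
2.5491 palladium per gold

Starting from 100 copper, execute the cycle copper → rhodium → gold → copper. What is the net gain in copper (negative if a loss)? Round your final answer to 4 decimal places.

100 copper × 1.7015 = 170.15 rhodium
170.15 rhodium × 1.0841 = 184.459615 gold
184.459615 gold × 0.56542 = 104.2971555133 copper
Net change: 104.2971555133 − 100 = 4.2971555133 copper

4.2972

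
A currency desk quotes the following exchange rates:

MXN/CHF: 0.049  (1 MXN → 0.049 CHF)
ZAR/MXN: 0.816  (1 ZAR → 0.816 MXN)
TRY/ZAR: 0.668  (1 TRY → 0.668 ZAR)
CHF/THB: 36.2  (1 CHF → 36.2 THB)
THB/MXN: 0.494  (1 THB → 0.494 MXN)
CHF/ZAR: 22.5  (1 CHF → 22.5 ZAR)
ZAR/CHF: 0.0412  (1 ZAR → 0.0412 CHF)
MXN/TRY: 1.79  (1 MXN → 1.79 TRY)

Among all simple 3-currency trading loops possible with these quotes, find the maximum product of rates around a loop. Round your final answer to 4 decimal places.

0.9757

ZAR→MXN→TRY→ZAR: 0.816 × 1.79 × 0.668 = 0.97571
ZAR→MXN→CHF→ZAR: 0.816 × 0.049 × 22.5 = 0.89964
MXN→CHF→THB→MXN: 0.049 × 36.2 × 0.494 = 0.87626
Maximum is ZAR→MXN→TRY→ZAR at 0.9757; no arbitrage — every cycle loses value.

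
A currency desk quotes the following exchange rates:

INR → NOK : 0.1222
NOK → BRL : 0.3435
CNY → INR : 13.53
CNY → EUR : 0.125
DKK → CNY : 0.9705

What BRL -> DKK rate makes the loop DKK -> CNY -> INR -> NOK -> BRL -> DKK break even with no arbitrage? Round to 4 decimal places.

Known legs of the cycle: 0.9705 × 13.53 × 0.1222 × 0.3435 = 0.5511772499805
For no arbitrage the full-cycle product must be 1, so the missing rate is 1 / 0.5511772499805 ≈ 1.814298.

1.8143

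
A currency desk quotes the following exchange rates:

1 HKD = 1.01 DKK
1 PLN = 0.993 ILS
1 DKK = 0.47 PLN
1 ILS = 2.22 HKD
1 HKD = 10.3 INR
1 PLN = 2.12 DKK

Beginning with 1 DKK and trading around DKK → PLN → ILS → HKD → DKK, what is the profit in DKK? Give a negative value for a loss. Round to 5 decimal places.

1 DKK × 0.47 = 0.47 PLN
0.47 PLN × 0.993 = 0.46671 ILS
0.46671 ILS × 2.22 = 1.0360962 HKD
1.0360962 HKD × 1.01 = 1.046457162 DKK
Net change: 1.046457162 − 1 = 0.046457162 DKK

0.04646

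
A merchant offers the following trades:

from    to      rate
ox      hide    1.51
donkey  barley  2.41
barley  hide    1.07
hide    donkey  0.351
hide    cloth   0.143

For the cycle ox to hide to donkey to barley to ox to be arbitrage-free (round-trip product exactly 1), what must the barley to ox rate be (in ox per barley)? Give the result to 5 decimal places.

Known legs of the cycle: 1.51 × 0.351 × 2.41 = 1.2773241
For no arbitrage the full-cycle product must be 1, so the missing rate is 1 / 1.2773241 ≈ 0.7828867.

0.78289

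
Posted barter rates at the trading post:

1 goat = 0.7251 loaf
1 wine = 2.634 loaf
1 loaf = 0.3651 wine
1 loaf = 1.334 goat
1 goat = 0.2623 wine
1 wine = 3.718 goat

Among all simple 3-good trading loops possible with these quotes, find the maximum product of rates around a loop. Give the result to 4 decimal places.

0.9843

loaf→wine→goat→loaf: 0.3651 × 3.718 × 0.7251 = 0.98428
loaf→goat→wine→loaf: 1.334 × 0.2623 × 2.634 = 0.92166
Maximum is loaf→wine→goat→loaf at 0.9843; no arbitrage — every cycle loses value.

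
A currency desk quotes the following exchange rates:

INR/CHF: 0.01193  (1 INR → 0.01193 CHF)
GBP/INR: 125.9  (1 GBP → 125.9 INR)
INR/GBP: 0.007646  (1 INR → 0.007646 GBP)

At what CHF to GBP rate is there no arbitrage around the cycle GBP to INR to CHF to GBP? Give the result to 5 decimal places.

Known legs of the cycle: 125.9 × 0.01193 = 1.501987
For no arbitrage the full-cycle product must be 1, so the missing rate is 1 / 1.501987 ≈ 0.6657847.

0.66578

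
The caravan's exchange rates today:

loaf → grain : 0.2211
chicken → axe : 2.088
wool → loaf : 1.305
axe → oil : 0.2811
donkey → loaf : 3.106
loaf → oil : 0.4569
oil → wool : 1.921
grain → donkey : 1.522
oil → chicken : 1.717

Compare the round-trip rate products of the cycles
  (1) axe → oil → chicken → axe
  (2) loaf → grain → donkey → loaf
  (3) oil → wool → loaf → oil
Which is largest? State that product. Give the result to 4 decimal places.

(1) 0.2811 × 1.717 × 2.088 = 1.00777
(2) 0.2211 × 1.522 × 3.106 = 1.04521
(3) 1.921 × 1.305 × 0.4569 = 1.14540
Highest is cycle (3) at 1.1454 (>1, arbitrage).

1.1454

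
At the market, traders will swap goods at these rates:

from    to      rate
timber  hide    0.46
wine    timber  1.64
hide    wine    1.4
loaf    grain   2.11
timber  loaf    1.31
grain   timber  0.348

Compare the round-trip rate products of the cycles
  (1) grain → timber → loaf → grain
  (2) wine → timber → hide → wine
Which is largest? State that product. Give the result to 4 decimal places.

1.0562

(1) 0.348 × 1.31 × 2.11 = 0.96191
(2) 1.64 × 0.46 × 1.4 = 1.05616
Highest is cycle (2) at 1.0562 (>1, arbitrage).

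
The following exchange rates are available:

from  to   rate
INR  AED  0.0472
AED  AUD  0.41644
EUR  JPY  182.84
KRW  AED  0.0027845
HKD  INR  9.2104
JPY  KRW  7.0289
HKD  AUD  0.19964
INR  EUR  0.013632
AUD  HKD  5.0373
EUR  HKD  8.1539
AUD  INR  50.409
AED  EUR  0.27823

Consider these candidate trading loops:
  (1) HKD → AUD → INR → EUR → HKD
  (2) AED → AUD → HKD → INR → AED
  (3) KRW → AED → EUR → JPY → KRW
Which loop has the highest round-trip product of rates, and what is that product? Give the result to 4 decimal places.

1.1186

(1) 0.19964 × 50.409 × 0.013632 × 8.1539 = 1.11861
(2) 0.41644 × 5.0373 × 9.2104 × 0.0472 = 0.91195
(3) 0.0027845 × 0.27823 × 182.84 × 7.0289 = 0.99566
Highest is cycle (1) at 1.1186 (>1, arbitrage).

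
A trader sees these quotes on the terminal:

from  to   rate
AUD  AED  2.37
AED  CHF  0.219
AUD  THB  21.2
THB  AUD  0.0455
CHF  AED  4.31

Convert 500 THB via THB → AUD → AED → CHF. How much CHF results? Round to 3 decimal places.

11.808

500 THB × 0.0455 = 22.75 AUD
22.75 AUD × 2.37 = 53.9175 AED
53.9175 AED × 0.219 = 11.8079325 CHF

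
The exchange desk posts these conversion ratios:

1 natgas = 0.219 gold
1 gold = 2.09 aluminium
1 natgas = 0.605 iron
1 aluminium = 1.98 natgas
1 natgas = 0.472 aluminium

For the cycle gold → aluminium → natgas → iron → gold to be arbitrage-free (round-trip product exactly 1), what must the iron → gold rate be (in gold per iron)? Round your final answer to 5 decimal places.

0.39942

Known legs of the cycle: 2.09 × 1.98 × 0.605 = 2.503611
For no arbitrage the full-cycle product must be 1, so the missing rate is 1 / 2.503611 ≈ 0.3994231.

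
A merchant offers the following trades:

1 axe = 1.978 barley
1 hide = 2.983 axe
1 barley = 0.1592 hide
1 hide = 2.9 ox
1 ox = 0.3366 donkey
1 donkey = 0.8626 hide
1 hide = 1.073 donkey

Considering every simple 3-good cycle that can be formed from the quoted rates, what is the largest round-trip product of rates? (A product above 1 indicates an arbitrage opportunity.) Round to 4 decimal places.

barley→hide→axe→barley: 0.1592 × 2.983 × 1.978 = 0.93934
hide→ox→donkey→hide: 2.9 × 0.3366 × 0.8626 = 0.84202
Maximum is barley→hide→axe→barley at 0.9393; no arbitrage — every cycle loses value.

0.9393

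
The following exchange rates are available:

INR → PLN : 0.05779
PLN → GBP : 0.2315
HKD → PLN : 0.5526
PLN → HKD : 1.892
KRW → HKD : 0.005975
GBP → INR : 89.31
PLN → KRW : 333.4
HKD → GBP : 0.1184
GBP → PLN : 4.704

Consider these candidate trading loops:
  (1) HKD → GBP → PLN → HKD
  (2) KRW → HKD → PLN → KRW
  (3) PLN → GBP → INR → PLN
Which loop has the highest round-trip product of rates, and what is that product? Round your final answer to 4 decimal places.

1.1948

(1) 0.1184 × 4.704 × 1.892 = 1.05376
(2) 0.005975 × 0.5526 × 333.4 = 1.10082
(3) 0.2315 × 89.31 × 0.05779 = 1.19482
Highest is cycle (3) at 1.1948 (>1, arbitrage).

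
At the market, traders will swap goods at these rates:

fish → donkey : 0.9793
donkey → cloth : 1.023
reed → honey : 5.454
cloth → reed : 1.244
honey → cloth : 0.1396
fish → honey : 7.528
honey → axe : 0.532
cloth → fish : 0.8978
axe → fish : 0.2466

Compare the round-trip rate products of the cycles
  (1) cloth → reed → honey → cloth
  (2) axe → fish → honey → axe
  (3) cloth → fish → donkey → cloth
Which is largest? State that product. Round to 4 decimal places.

0.9876

(1) 1.244 × 5.454 × 0.1396 = 0.94715
(2) 0.2466 × 7.528 × 0.532 = 0.98761
(3) 0.8978 × 0.9793 × 1.023 = 0.89944
Highest is cycle (2) at 0.9876 (≤1, no arbitrage).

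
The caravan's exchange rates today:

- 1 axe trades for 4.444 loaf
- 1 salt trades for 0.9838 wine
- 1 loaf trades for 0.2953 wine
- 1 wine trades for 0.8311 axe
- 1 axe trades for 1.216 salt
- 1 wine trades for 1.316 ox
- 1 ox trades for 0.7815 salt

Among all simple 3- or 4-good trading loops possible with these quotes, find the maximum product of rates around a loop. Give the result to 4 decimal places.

loaf→wine→axe→loaf: 0.2953 × 0.8311 × 4.444 = 1.09066
salt→wine→ox→salt: 0.9838 × 1.316 × 0.7815 = 1.01179
salt→wine→axe→salt: 0.9838 × 0.8311 × 1.216 = 0.99425
Maximum is loaf→wine→axe→loaf at 1.0907; arbitrage exists.

1.0907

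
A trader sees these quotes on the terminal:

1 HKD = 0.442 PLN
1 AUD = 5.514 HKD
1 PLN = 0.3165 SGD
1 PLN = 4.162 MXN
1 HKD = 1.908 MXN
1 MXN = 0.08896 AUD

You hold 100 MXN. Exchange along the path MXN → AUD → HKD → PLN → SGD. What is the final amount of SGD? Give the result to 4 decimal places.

100 MXN × 0.08896 = 8.896 AUD
8.896 AUD × 5.514 = 49.052544 HKD
49.052544 HKD × 0.442 = 21.681224448 PLN
21.681224448 PLN × 0.3165 = 6.862107537792 SGD

6.8621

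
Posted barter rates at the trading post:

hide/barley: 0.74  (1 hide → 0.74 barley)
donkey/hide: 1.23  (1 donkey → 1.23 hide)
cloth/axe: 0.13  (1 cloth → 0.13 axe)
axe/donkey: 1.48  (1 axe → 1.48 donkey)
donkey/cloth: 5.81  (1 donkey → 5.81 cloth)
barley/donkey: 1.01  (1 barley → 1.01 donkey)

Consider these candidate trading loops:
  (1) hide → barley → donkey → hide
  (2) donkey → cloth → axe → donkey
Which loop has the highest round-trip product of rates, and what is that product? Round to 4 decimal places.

(1) 0.74 × 1.01 × 1.23 = 0.91930
(2) 5.81 × 0.13 × 1.48 = 1.11784
Highest is cycle (2) at 1.1178 (>1, arbitrage).

1.1178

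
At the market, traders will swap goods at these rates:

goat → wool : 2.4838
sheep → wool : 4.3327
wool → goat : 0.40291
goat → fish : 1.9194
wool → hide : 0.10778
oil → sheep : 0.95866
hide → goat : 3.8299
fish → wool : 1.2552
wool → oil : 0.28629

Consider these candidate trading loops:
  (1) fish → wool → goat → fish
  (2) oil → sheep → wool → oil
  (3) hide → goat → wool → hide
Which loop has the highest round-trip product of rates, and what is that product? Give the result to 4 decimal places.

(1) 1.2552 × 0.40291 × 1.9194 = 0.97070
(2) 0.95866 × 4.3327 × 0.28629 = 1.18913
(3) 3.8299 × 2.4838 × 0.10778 = 1.02528
Highest is cycle (2) at 1.1891 (>1, arbitrage).

1.1891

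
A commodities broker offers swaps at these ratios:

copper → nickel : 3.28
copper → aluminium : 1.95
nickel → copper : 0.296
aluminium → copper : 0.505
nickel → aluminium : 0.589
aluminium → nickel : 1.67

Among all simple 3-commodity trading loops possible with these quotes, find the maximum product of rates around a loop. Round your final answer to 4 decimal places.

0.9756

aluminium→copper→nickel→aluminium: 0.505 × 3.28 × 0.589 = 0.97562
aluminium→nickel→copper→aluminium: 1.67 × 0.296 × 1.95 = 0.96392
Maximum is aluminium→copper→nickel→aluminium at 0.9756; no arbitrage — every cycle loses value.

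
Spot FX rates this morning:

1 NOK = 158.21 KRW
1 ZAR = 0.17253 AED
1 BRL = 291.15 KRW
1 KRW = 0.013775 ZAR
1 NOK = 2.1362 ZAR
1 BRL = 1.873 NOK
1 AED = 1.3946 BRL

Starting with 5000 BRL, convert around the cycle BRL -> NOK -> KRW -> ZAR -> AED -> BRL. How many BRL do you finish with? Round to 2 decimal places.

4910.75

5000 BRL × 1.873 = 9365 NOK
9365 NOK × 158.21 = 1481636.65 KRW
1481636.65 KRW × 0.013775 = 20409.54485375 ZAR
20409.54485375 ZAR × 0.17253 = 3521.2587736174875 AED
3521.2587736174875 AED × 1.3946 = 4910.7474856869480675 BRL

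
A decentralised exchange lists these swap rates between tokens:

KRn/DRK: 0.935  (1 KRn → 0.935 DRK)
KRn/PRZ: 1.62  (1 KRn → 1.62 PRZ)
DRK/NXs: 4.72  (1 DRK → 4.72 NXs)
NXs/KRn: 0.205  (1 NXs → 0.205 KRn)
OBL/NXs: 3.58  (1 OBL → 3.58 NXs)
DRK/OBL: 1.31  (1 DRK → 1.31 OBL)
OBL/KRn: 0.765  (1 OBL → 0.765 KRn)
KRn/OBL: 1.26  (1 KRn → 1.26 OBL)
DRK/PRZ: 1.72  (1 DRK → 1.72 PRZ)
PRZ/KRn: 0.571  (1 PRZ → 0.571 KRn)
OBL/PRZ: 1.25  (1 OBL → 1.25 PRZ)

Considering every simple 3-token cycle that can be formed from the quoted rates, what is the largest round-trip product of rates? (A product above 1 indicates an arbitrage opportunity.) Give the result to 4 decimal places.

0.9370

DRK→OBL→KRn→DRK: 1.31 × 0.765 × 0.935 = 0.93701
NXs→KRn→OBL→NXs: 0.205 × 1.26 × 3.58 = 0.92471
PRZ→KRn→DRK→PRZ: 0.571 × 0.935 × 1.72 = 0.91828
DRK→NXs→KRn→DRK: 4.72 × 0.205 × 0.935 = 0.90471
PRZ→KRn→OBL→PRZ: 0.571 × 1.26 × 1.25 = 0.89933
Maximum is DRK→OBL→KRn→DRK at 0.9370; no arbitrage — every cycle loses value.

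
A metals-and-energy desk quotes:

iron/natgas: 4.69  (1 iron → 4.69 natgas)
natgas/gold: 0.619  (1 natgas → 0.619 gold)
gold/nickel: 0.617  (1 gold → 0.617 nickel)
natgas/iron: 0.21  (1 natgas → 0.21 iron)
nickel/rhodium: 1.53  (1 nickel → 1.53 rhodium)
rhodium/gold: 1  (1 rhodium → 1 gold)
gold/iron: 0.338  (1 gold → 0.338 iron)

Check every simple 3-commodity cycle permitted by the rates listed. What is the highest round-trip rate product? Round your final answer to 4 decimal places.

0.9813

iron→natgas→gold→iron: 4.69 × 0.619 × 0.338 = 0.98125
gold→nickel→rhodium→gold: 0.617 × 1.53 × 1 = 0.94401
Maximum is iron→natgas→gold→iron at 0.9813; no arbitrage — every cycle loses value.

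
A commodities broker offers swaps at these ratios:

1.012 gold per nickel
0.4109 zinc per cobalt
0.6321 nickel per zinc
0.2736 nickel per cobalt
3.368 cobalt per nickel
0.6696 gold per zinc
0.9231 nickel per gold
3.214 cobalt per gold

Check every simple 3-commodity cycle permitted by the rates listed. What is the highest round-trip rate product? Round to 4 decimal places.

0.8899

cobalt→nickel→gold→cobalt: 0.2736 × 1.012 × 3.214 = 0.88990
cobalt→zinc→gold→cobalt: 0.4109 × 0.6696 × 3.214 = 0.88430
cobalt→zinc→nickel→cobalt: 0.4109 × 0.6321 × 3.368 = 0.87477
Maximum is cobalt→nickel→gold→cobalt at 0.8899; no arbitrage — every cycle loses value.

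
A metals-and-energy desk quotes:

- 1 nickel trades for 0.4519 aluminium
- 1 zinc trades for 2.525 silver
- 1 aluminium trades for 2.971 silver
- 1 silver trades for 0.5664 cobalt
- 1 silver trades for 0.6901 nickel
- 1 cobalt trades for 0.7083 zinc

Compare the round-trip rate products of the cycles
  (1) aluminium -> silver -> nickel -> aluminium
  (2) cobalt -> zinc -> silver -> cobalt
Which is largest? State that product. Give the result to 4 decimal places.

(1) 2.971 × 0.6901 × 0.4519 = 0.92652
(2) 0.7083 × 2.525 × 0.5664 = 1.01298
Highest is cycle (2) at 1.0130 (>1, arbitrage).

1.0130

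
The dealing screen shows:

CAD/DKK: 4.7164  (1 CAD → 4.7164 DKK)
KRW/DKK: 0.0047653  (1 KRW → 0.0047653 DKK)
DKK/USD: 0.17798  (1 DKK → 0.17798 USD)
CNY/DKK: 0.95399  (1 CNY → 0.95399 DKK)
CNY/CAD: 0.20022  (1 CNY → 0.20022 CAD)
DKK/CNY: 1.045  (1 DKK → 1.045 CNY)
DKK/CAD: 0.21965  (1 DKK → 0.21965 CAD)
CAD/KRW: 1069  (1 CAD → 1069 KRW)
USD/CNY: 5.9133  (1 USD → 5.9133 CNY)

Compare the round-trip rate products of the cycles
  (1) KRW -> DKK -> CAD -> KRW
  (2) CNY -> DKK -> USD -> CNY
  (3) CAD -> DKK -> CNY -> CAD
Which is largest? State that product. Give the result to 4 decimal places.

1.1189

(1) 0.0047653 × 0.21965 × 1069 = 1.11892
(2) 0.95399 × 0.17798 × 5.9133 = 1.00403
(3) 4.7164 × 1.045 × 0.20022 = 0.98681
Highest is cycle (1) at 1.1189 (>1, arbitrage).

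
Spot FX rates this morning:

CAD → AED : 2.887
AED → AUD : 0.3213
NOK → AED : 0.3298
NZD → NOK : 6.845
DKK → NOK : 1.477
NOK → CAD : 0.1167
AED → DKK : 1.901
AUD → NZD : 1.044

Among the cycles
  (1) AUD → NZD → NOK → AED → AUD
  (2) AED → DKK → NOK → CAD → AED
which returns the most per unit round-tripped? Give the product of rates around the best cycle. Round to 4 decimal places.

(1) 1.044 × 6.845 × 0.3298 × 0.3213 = 0.75724
(2) 1.901 × 1.477 × 0.1167 × 2.887 = 0.94598
Highest is cycle (2) at 0.9460 (≤1, no arbitrage).

0.9460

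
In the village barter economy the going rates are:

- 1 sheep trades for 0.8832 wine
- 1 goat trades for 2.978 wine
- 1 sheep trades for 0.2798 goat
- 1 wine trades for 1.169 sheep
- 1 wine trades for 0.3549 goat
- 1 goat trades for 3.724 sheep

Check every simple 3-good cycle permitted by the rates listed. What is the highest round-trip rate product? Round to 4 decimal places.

1.1673

goat→sheep→wine→goat: 3.724 × 0.8832 × 0.3549 = 1.16728
goat→wine→sheep→goat: 2.978 × 1.169 × 0.2798 = 0.97406
Maximum is goat→sheep→wine→goat at 1.1673; arbitrage exists.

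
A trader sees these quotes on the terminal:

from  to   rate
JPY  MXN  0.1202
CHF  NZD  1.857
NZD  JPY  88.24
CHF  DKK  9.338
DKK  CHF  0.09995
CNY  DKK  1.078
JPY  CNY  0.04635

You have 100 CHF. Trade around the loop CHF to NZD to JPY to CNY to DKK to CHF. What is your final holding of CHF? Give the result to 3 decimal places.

100 CHF × 1.857 = 185.7 NZD
185.7 NZD × 88.24 = 16386.168 JPY
16386.168 JPY × 0.04635 = 759.4988868 CNY
759.4988868 CNY × 1.078 = 818.7397999704 DKK
818.7397999704 DKK × 0.09995 = 81.83304300704148 CHF

81.833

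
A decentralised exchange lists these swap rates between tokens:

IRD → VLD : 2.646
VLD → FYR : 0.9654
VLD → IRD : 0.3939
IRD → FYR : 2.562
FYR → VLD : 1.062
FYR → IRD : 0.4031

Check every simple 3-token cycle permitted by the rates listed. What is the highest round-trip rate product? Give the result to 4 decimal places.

IRD→FYR→VLD→IRD: 2.562 × 1.062 × 0.3939 = 1.07174
IRD→VLD→FYR→IRD: 2.646 × 0.9654 × 0.4031 = 1.02970
Maximum is IRD→FYR→VLD→IRD at 1.0717; arbitrage exists.

1.0717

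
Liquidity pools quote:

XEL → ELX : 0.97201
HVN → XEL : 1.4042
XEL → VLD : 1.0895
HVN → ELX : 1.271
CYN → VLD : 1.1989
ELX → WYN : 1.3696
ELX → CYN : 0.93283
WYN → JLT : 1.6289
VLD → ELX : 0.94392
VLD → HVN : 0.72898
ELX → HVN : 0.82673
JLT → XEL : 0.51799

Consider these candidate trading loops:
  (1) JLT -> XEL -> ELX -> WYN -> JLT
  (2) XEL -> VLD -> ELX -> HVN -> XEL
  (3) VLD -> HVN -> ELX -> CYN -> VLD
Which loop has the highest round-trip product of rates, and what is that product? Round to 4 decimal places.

1.1939

(1) 0.51799 × 0.97201 × 1.3696 × 1.6289 = 1.12326
(2) 1.0895 × 0.94392 × 0.82673 × 1.4042 = 1.19386
(3) 0.72898 × 1.271 × 0.93283 × 1.1989 = 1.03621
Highest is cycle (2) at 1.1939 (>1, arbitrage).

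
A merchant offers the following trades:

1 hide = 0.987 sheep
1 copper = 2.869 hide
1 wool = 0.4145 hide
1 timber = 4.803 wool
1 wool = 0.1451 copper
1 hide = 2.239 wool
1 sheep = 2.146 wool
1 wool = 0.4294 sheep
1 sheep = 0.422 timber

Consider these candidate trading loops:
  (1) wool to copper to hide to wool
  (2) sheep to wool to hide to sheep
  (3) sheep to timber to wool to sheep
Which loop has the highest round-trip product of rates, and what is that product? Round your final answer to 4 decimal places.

0.9321

(1) 0.1451 × 2.869 × 2.239 = 0.93208
(2) 2.146 × 0.4145 × 0.987 = 0.87795
(3) 0.422 × 4.803 × 0.4294 = 0.87034
Highest is cycle (1) at 0.9321 (≤1, no arbitrage).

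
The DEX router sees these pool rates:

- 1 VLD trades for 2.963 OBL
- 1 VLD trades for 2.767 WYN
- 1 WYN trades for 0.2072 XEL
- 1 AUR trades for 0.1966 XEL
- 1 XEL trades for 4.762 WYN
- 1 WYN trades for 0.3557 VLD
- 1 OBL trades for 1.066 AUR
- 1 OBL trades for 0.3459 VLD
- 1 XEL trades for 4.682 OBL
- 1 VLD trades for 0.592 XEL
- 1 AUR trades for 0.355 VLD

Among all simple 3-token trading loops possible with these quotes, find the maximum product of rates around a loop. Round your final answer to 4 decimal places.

AUR→VLD→OBL→AUR: 0.355 × 2.963 × 1.066 = 1.12129
XEL→WYN→VLD→XEL: 4.762 × 0.3557 × 0.592 = 1.00276
XEL→OBL→AUR→XEL: 4.682 × 1.066 × 0.1966 = 0.98123
XEL→OBL→VLD→XEL: 4.682 × 0.3459 × 0.592 = 0.95875
Maximum is AUR→VLD→OBL→AUR at 1.1213; arbitrage exists.

1.1213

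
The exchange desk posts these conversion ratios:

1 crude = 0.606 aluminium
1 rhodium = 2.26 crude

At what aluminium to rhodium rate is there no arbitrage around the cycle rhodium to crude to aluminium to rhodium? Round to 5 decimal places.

Known legs of the cycle: 2.26 × 0.606 = 1.36956
For no arbitrage the full-cycle product must be 1, so the missing rate is 1 / 1.36956 ≈ 0.7301615.

0.73016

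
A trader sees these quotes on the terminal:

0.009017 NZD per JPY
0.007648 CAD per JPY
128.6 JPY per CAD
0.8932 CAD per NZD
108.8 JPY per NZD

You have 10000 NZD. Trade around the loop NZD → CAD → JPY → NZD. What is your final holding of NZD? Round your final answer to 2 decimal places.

10357.42

10000 NZD × 0.8932 = 8932 CAD
8932 CAD × 128.6 = 1148655.2 JPY
1148655.2 JPY × 0.009017 = 10357.4239384 NZD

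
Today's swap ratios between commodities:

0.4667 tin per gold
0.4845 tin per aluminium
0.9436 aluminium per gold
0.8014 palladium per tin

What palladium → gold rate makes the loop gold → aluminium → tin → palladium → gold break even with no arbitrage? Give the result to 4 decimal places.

2.7294

Known legs of the cycle: 0.9436 × 0.4845 × 0.8014 = 0.36637940388
For no arbitrage the full-cycle product must be 1, so the missing rate is 1 / 0.36637940388 ≈ 2.729411.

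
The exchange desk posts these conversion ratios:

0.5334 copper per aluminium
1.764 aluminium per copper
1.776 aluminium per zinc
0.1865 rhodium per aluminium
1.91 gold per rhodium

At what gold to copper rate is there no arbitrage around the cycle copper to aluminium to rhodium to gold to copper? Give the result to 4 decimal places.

1.5914

Known legs of the cycle: 1.764 × 0.1865 × 1.91 = 0.62836326
For no arbitrage the full-cycle product must be 1, so the missing rate is 1 / 0.62836326 ≈ 1.591436.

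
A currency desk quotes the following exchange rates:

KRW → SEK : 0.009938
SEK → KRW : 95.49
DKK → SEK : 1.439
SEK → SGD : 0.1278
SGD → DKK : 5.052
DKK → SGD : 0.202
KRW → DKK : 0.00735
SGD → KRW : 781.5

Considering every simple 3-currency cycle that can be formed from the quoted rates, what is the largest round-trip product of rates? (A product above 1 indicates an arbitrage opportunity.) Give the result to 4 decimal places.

1.1603

SGD→KRW→DKK→SGD: 781.5 × 0.00735 × 0.202 = 1.16029
DKK→SEK→KRW→DKK: 1.439 × 95.49 × 0.00735 = 1.00996
SGD→KRW→SEK→SGD: 781.5 × 0.009938 × 0.1278 = 0.99256
SGD→DKK→SEK→SGD: 5.052 × 1.439 × 0.1278 = 0.92908
Maximum is SGD→KRW→DKK→SGD at 1.1603; arbitrage exists.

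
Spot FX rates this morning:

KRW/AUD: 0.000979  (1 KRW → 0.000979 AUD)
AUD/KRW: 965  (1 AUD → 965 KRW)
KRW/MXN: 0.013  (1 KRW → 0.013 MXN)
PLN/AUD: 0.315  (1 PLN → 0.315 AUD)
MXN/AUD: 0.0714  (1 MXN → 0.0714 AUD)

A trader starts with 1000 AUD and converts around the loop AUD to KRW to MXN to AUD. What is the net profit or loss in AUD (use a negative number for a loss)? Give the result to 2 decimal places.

-104.29

1000 AUD × 965 = 965000 KRW
965000 KRW × 0.013 = 12545 MXN
12545 MXN × 0.0714 = 895.713 AUD
Net change: 895.713 − 1000 = -104.287 AUD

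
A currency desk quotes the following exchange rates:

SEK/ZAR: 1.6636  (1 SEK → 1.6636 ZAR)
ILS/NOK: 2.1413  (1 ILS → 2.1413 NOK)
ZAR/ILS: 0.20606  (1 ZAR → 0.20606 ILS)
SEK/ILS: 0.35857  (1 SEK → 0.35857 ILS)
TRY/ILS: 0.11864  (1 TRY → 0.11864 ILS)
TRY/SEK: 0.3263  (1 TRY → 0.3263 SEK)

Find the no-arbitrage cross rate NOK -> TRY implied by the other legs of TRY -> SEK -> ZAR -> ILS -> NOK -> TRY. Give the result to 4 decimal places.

4.1751

Known legs of the cycle: 0.3263 × 1.6636 × 0.20606 × 2.1413 = 0.23951747129996504
For no arbitrage the full-cycle product must be 1, so the missing rate is 1 / 0.23951747129996504 ≈ 4.175061.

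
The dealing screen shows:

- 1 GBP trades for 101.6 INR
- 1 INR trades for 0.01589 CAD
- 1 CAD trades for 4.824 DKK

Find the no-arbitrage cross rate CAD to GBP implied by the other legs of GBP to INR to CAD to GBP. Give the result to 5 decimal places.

Known legs of the cycle: 101.6 × 0.01589 = 1.614424
For no arbitrage the full-cycle product must be 1, so the missing rate is 1 / 1.614424 ≈ 0.6194160.

0.61942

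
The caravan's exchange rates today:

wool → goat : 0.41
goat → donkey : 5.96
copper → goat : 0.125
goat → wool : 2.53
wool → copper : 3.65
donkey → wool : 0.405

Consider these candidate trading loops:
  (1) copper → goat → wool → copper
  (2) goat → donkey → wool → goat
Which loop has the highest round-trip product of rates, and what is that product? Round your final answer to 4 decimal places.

1.1543

(1) 0.125 × 2.53 × 3.65 = 1.15431
(2) 5.96 × 0.405 × 0.41 = 0.98966
Highest is cycle (1) at 1.1543 (>1, arbitrage).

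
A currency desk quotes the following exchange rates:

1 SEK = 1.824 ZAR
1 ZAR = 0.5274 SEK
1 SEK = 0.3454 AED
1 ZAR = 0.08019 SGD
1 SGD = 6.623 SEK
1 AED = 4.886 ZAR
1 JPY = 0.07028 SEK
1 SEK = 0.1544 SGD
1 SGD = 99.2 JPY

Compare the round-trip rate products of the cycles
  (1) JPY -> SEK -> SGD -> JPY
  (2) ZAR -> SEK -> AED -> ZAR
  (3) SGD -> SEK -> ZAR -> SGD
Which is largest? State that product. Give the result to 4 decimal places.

1.0764

(1) 0.07028 × 0.1544 × 99.2 = 1.07644
(2) 0.5274 × 0.3454 × 4.886 = 0.89005
(3) 6.623 × 1.824 × 0.08019 = 0.96872
Highest is cycle (1) at 1.0764 (>1, arbitrage).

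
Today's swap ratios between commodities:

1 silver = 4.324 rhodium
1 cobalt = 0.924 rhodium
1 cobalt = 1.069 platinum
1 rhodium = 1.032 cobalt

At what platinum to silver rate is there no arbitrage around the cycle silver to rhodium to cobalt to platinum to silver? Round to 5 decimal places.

0.20963

Known legs of the cycle: 4.324 × 1.032 × 1.069 = 4.770271392
For no arbitrage the full-cycle product must be 1, so the missing rate is 1 / 4.770271392 ≈ 0.2096317.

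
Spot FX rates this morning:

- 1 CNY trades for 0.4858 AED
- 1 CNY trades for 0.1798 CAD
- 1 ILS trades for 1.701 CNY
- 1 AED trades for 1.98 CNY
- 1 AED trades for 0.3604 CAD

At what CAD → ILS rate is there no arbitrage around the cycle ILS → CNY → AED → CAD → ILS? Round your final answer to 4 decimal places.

3.3578

Known legs of the cycle: 1.701 × 0.4858 × 0.3604 = 0.29781502632
For no arbitrage the full-cycle product must be 1, so the missing rate is 1 / 0.29781502632 ≈ 3.357789.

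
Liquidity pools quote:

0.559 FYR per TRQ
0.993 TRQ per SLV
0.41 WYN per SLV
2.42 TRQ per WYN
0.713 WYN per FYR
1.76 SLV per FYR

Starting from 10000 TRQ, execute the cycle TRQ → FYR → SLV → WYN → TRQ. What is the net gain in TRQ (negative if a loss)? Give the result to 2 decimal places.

10000 TRQ × 0.559 = 5590 FYR
5590 FYR × 1.76 = 9838.4 SLV
9838.4 SLV × 0.41 = 4033.744 WYN
4033.744 WYN × 2.42 = 9761.66048 TRQ
Net change: 9761.66048 − 10000 = -238.33952 TRQ

-238.34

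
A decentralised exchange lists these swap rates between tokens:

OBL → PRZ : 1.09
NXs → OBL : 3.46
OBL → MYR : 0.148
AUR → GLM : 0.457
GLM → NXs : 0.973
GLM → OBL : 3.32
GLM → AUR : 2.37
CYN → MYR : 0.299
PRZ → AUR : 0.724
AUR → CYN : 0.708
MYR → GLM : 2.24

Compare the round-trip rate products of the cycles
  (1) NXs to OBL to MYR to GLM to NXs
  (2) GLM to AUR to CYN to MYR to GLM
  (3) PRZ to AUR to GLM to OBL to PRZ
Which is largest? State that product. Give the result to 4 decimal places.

1.1973

(1) 3.46 × 0.148 × 2.24 × 0.973 = 1.11609
(2) 2.37 × 0.708 × 0.299 × 2.24 = 1.12383
(3) 0.724 × 0.457 × 3.32 × 1.09 = 1.19735
Highest is cycle (3) at 1.1973 (>1, arbitrage).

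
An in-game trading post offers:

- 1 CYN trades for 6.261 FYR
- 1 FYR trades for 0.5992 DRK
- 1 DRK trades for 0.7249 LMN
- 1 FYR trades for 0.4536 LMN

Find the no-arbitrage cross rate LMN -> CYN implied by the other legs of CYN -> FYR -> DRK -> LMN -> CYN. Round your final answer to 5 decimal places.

Known legs of the cycle: 6.261 × 0.5992 × 0.7249 = 2.71952846088
For no arbitrage the full-cycle product must be 1, so the missing rate is 1 / 2.71952846088 ≈ 0.3677108.

0.36771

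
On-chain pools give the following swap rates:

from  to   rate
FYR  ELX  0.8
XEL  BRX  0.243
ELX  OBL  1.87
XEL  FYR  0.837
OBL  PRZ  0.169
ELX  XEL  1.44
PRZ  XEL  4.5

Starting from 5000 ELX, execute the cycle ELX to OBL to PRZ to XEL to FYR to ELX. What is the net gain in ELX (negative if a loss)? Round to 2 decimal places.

-238.69

5000 ELX × 1.87 = 9350 OBL
9350 OBL × 0.169 = 1580.15 PRZ
1580.15 PRZ × 4.5 = 7110.675 XEL
7110.675 XEL × 0.837 = 5951.634975 FYR
5951.634975 FYR × 0.8 = 4761.30798 ELX
Net change: 4761.30798 − 5000 = -238.69202 ELX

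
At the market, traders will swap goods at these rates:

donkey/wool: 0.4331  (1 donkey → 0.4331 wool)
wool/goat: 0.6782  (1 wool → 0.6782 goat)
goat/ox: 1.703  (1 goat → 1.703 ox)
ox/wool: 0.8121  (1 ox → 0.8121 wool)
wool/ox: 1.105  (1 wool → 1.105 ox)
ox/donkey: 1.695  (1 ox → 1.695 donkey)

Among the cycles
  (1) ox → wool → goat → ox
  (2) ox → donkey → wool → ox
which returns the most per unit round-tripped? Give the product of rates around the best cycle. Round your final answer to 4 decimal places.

0.9380

(1) 0.8121 × 0.6782 × 1.703 = 0.93795
(2) 1.695 × 0.4331 × 1.105 = 0.81119
Highest is cycle (1) at 0.9380 (≤1, no arbitrage).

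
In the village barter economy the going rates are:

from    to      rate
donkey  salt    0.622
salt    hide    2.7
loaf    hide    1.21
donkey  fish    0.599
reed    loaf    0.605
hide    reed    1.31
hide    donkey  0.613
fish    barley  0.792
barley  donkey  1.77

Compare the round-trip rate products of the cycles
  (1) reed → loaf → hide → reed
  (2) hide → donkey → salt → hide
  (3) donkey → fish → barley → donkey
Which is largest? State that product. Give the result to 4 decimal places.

(1) 0.605 × 1.21 × 1.31 = 0.95899
(2) 0.613 × 0.622 × 2.7 = 1.02947
(3) 0.599 × 0.792 × 1.77 = 0.83970
Highest is cycle (2) at 1.0295 (>1, arbitrage).

1.0295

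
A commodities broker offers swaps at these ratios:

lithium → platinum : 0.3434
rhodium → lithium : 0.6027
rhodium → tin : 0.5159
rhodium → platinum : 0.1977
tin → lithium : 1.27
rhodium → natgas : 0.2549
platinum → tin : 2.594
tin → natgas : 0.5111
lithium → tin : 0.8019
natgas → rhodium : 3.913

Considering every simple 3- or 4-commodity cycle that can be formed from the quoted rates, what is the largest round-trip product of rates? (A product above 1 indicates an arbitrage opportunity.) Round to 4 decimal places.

tin→lithium→platinum→tin: 1.27 × 0.3434 × 2.594 = 1.13129
tin→natgas→rhodium→tin: 0.5111 × 3.913 × 0.5159 = 1.03177
tin→natgas→rhodium→platinum→tin: 0.5111 × 3.913 × 0.1977 × 2.594 = 1.02563
tin→natgas→rhodium→lithium→tin: 0.5111 × 3.913 × 0.6027 × 0.8019 = 0.96658
Maximum is tin→lithium→platinum→tin at 1.1313; arbitrage exists.

1.1313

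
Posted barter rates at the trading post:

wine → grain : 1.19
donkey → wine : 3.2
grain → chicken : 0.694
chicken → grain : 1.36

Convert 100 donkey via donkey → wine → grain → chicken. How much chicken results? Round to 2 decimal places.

100 donkey × 3.2 = 320 wine
320 wine × 1.19 = 380.8 grain
380.8 grain × 0.694 = 264.2752 chicken

264.28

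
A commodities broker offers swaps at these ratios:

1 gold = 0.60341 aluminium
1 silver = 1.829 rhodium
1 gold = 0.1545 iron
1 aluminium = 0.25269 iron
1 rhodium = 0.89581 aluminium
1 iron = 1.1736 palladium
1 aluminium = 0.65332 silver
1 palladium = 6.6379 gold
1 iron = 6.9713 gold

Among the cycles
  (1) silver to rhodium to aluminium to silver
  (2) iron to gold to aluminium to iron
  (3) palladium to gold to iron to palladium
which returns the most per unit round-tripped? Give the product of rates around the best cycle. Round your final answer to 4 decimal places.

1.2036

(1) 1.829 × 0.89581 × 0.65332 = 1.07042
(2) 6.9713 × 0.60341 × 0.25269 = 1.06295
(3) 6.6379 × 0.1545 × 1.1736 = 1.20359
Highest is cycle (3) at 1.2036 (>1, arbitrage).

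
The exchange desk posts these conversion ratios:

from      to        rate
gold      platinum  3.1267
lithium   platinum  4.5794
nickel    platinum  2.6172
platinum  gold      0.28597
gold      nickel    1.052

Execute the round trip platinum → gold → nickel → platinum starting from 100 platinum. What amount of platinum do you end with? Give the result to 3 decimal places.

100 platinum × 0.28597 = 28.597 gold
28.597 gold × 1.052 = 30.084044 nickel
30.084044 nickel × 2.6172 = 78.7359599568 platinum

78.736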